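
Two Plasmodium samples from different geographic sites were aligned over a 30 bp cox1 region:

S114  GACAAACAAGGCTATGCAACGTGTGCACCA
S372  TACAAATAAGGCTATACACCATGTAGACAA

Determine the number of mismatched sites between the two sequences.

8

Differing sites — 1:G/T; 7:C/T; 16:G/A; 19:A/C; 21:G/A; 25:G/A; 26:C/G; 29:C/A.
That gives 8 mismatches out of 30 aligned sites, so the Hamming distance is 8.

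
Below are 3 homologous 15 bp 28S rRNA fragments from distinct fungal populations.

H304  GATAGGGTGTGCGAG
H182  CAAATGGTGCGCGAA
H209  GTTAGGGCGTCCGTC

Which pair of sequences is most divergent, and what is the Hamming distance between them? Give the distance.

Pairwise Hamming distances:
  H304 vs H182: 5
  H304 vs H209: 5
  H182 vs H209: 9
The largest is 9, between H182 and H209.

9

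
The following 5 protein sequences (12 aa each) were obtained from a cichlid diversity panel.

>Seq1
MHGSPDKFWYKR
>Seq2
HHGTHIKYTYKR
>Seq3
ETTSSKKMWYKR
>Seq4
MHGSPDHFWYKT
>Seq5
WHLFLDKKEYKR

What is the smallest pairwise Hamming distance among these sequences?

Pairwise Hamming distances:
  Seq1 vs Seq2: 6
  Seq1 vs Seq3: 6
  Seq1 vs Seq4: 2
  Seq1 vs Seq5: 6
  Seq2 vs Seq3: 8
  Seq2 vs Seq4: 8
  Seq2 vs Seq5: 7
  Seq3 vs Seq4: 8
  Seq3 vs Seq5: 8
  Seq4 vs Seq5: 8
The smallest is 2, between Seq1 and Seq4.

2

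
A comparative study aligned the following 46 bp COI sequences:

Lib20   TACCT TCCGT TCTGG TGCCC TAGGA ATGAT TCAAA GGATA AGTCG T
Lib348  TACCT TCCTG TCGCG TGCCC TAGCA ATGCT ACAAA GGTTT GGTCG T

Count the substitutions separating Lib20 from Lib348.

10

The sequences differ at positions 9 (G/T), 10 (T/G), 13 (T/G), 14 (G/C), 24 (G/C), 29 (A/C), 31 (T/A), 38 (A/T), 40 (A/T), 41 (A/G).
That gives 10 mismatches out of 46 aligned sites, so the Hamming distance is 10.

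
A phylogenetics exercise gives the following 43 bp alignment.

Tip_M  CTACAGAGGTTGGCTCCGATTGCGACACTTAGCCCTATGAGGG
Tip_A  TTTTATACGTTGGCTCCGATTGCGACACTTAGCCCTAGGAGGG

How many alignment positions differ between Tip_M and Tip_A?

Differing sites — 1:C/T; 3:A/T; 4:C/T; 6:G/T; 8:G/C; 38:T/G.
That gives 6 mismatches out of 43 aligned sites, so the Hamming distance is 6.

6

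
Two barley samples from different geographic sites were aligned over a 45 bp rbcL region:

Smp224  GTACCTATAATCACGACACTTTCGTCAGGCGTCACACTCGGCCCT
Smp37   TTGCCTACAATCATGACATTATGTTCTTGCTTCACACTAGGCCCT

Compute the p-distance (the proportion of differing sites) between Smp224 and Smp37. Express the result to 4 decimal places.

The sequences differ at positions 1 (G/T), 3 (A/G), 8 (T/C), 14 (C/T), 19 (C/T), 21 (T/A), 23 (C/G), 24 (G/T), 27 (A/T), 28 (G/T), 31 (G/T), 39 (C/A).
There are 12 differences over 45 sites, so p = 12/45 = 0.2667.

0.2667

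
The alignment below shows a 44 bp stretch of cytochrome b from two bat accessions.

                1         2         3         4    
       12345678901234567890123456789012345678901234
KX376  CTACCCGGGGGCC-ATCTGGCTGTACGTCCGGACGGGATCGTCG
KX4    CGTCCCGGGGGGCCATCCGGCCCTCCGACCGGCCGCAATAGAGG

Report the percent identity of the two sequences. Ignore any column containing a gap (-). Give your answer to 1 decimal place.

Excluding the 1 gap column leaves 43 comparable sites.
Mismatches occur at site 2 (T↔G), site 3 (A↔T), site 12 (C↔G), site 18 (T↔C), site 22 (T↔C), site 23 (G↔C), site 25 (A↔C), site 28 (T↔A), site 33 (A↔C), site 36 (G↔C), site 37 (G↔A), site 40 (C↔A), site 42 (T↔A), site 43 (C↔G).
29 of the 43 comparable sites match, so the percent identity is 29/43 × 100 = 67.4%.

67.4%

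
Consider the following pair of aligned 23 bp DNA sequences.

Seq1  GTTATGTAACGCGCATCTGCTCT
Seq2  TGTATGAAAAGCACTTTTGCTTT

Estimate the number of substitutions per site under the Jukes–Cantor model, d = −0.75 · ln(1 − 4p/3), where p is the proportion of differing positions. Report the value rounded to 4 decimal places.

0.4674

The sequences differ at positions 1 (G/T), 2 (T/G), 7 (T/A), 10 (C/A), 13 (G/A), 15 (A/T), 17 (C/T), 22 (C/T).
p = 8/23 = 0.347826.
d = −0.75 · ln(1 − (4/3)·0.347826) = −0.75 · ln(0.536232) = −0.75 · (-0.623188) = 0.4674.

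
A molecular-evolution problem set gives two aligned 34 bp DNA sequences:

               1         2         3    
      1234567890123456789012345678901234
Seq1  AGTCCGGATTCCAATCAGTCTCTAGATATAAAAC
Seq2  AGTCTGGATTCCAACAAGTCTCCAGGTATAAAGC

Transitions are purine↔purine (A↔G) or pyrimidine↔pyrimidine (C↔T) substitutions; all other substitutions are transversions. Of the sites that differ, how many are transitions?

5

The sequences differ at positions 5 (C/T, transition), 15 (T/C, transition), 16 (C/A, transversion), 23 (T/C, transition), 26 (A/G, transition), 33 (A/G, transition).
Of the 6 differences, 5 transitions and 1 transversion, so the answer is 5.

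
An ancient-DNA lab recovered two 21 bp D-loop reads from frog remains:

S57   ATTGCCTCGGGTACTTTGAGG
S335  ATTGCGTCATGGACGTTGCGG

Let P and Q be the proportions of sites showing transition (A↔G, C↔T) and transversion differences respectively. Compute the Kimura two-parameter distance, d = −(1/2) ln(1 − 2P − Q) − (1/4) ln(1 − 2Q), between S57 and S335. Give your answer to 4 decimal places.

0.3644

Mismatches occur at site 6 (C→G, transversion), site 9 (G→A, transition), site 10 (G→T, transversion), site 12 (T→G, transversion), site 15 (T→G, transversion), site 19 (A→C, transversion).
Of the 6 differences, 1 transition and 5 transversions over 21 sites: P = 1/21 = 0.047619, Q = 5/21 = 0.238095.
d = −0.5·ln(0.666667) − 0.25·ln(0.523810) = −0.5·(-0.405465) − 0.25·(-0.646626) = 0.3644.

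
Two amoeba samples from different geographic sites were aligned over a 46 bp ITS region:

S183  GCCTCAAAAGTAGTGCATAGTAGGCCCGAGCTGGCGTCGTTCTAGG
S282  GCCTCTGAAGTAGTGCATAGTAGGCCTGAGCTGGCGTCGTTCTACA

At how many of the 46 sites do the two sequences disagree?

Mismatches occur at site 6 (A/T), site 7 (A/G), site 27 (C/T), site 45 (G/C), site 46 (G/A).
That gives 5 mismatches out of 46 aligned sites, so the Hamming distance is 5.

5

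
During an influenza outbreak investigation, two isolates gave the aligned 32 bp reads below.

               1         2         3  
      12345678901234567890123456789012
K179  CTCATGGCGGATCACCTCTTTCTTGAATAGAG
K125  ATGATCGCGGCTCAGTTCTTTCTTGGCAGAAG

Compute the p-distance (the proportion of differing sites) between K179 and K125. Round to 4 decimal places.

0.3438

Mismatches occur at site 1 (C→A), site 3 (C→G), site 6 (G→C), site 11 (A→C), site 15 (C→G), site 16 (C→T), site 26 (A→G), site 27 (A→C), site 28 (T→A), site 29 (A→G), site 30 (G→A).
There are 11 differences over 32 sites, so p = 11/32 = 0.3438.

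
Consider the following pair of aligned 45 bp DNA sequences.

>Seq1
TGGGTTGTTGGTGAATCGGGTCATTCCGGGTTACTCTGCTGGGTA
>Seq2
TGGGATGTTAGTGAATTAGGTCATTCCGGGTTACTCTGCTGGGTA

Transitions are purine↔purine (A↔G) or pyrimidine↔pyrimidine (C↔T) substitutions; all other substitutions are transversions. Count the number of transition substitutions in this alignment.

Mismatches occur at site 5 (T↔A, transversion), site 10 (G↔A, transition), site 17 (C↔T, transition), site 18 (G↔A, transition).
Of the 4 differences, 3 transitions and 1 transversion, so the answer is 3.

3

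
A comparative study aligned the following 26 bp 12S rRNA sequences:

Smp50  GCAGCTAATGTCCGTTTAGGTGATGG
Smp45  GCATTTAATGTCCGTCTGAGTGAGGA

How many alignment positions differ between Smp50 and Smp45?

Mismatches occur at site 4 (G↔T), site 5 (C↔T), site 16 (T↔C), site 18 (A↔G), site 19 (G↔A), site 24 (T↔G), site 26 (G↔A).
That gives 7 mismatches out of 26 aligned sites, so the Hamming distance is 7.

7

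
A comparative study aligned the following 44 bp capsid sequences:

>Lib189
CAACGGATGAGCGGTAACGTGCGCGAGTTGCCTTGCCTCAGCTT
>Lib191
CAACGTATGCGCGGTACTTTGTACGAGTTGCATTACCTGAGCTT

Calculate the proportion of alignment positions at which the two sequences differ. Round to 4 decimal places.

Mismatches occur at site 6 (G/T), site 10 (A/C), site 17 (A/C), site 18 (C/T), site 19 (G/T), site 22 (C/T), site 23 (G/A), site 32 (C/A), site 35 (G/A), site 39 (C/G).
There are 10 differences over 44 sites, so p = 10/44 = 0.2273.

0.2273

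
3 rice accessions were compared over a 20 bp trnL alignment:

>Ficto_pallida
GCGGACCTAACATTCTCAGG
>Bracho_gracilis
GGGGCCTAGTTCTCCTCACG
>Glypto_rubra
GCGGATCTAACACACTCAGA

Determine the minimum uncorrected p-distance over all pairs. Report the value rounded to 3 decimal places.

Pairwise Hamming distances:
  Ficto_pallida vs Bracho_gracilis: 10
  Ficto_pallida vs Glypto_rubra: 4
  Bracho_gracilis vs Glypto_rubra: 13
The smallest is 4 mismatches, between Ficto_pallida and Glypto_rubra; p = 4/20 = 0.200.

0.200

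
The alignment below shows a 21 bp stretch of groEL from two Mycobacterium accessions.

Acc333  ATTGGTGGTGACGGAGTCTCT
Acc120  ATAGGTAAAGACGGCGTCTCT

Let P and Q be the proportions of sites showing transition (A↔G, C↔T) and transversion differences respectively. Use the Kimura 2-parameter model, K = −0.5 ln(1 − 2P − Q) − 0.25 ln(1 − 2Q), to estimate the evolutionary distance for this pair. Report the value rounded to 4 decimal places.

0.2869

The sequences differ at positions 3 (T/A, transversion), 7 (G/A, transition), 8 (G/A, transition), 9 (T/A, transversion), 15 (A/C, transversion).
Of the 5 differences, 2 transitions and 3 transversions over 21 sites: P = 2/21 = 0.095238, Q = 3/21 = 0.142857.
d = −0.5·ln(0.666667) − 0.25·ln(0.714286) = −0.5·(-0.405465) − 0.25·(-0.336472) = 0.2869.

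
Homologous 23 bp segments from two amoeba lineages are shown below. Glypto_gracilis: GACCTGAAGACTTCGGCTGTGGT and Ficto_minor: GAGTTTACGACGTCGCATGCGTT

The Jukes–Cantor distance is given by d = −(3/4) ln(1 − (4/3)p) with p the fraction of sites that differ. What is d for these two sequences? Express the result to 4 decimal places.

Mismatches occur at site 3 (C↔G), site 4 (C↔T), site 6 (G↔T), site 8 (A↔C), site 12 (T↔G), site 16 (G↔C), site 17 (C↔A), site 20 (T↔C), site 22 (G↔T).
p = 9/23 = 0.391304.
d = −0.75 · ln(1 − (4/3)·0.391304) = −0.75 · ln(0.478261) = −0.75 · (-0.737599) = 0.5532.

0.5532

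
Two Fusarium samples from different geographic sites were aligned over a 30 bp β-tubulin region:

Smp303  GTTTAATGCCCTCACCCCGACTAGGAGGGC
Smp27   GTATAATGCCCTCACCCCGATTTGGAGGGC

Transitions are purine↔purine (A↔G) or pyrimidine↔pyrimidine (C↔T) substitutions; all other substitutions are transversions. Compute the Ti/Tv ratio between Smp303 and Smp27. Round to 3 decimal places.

0.500

Differing sites — 3:T/A (Tv); 21:C/T (Ti); 23:A/T (Tv).
Of the 3 differences, 1 transition and 2 transversions, so Ti/Tv = 1/2 = 0.500.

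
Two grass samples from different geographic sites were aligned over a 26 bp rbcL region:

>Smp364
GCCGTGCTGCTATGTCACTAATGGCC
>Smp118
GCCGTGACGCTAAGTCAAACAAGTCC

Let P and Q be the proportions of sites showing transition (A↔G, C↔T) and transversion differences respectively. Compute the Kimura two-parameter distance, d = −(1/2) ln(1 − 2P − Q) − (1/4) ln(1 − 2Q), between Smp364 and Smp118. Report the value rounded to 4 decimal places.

Differing sites — 7:C/A (Tv); 8:T/C (Ti); 13:T/A (Tv); 18:C/A (Tv); 19:T/A (Tv); 20:A/C (Tv); 22:T/A (Tv); 24:G/T (Tv).
Of the 8 differences, 1 transition and 7 transversions over 26 sites: P = 1/26 = 0.038462, Q = 7/26 = 0.269231.
d = −0.5·ln(0.653845) − 0.25·ln(0.461538) = −0.5·(-0.424885) − 0.25·(-0.773191) = 0.4057.

0.4057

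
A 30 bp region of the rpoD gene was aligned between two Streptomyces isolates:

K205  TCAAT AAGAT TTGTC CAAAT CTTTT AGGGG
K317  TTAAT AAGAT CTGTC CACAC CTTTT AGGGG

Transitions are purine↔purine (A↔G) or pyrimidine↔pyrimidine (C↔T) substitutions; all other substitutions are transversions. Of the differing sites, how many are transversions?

1

Differing sites — 2:C/T (Ti); 11:T/C (Ti); 18:A/C (Tv); 20:T/C (Ti).
Of the 4 differences, 3 transitions and 1 transversion, so the answer is 1.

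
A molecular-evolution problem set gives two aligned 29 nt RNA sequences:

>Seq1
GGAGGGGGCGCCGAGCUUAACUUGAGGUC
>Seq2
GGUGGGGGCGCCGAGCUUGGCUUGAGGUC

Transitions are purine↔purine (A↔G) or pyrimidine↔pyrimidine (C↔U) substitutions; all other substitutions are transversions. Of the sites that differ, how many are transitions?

2

The sequences differ at positions 3 (A/U, transversion), 19 (A/G, transition), 20 (A/G, transition).
Of the 3 differences, 2 transitions and 1 transversion, so the answer is 2.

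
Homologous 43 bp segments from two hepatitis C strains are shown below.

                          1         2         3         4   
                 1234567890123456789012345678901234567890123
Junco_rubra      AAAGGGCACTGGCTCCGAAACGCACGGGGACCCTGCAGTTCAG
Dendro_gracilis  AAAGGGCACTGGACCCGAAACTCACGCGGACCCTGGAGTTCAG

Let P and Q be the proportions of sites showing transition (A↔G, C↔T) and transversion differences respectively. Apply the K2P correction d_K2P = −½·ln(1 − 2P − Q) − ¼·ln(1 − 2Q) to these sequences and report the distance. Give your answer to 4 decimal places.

0.1266

Differing sites — 13:C/A (Tv); 14:T/C (Ti); 22:G/T (Tv); 27:G/C (Tv); 36:C/G (Tv).
Of the 5 differences, 1 transition and 4 transversions over 43 sites: P = 1/43 = 0.023256, Q = 4/43 = 0.093023.
d = −0.5·ln(0.860465) − 0.25·ln(0.813954) = −0.5·(-0.150282) − 0.25·(-0.205851) = 0.1266.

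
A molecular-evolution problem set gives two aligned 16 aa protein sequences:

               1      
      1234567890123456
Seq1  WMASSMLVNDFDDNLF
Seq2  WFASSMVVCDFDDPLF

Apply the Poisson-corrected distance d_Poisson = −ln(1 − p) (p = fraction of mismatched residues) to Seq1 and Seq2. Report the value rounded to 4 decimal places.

0.2877

Mismatches occur at site 2 (M↔F), site 7 (L↔V), site 9 (N↔C), site 14 (N↔P).
p = 4/16 = 0.250000.
d = −ln(1 − 0.250000) = −ln(0.750000) = 0.2877.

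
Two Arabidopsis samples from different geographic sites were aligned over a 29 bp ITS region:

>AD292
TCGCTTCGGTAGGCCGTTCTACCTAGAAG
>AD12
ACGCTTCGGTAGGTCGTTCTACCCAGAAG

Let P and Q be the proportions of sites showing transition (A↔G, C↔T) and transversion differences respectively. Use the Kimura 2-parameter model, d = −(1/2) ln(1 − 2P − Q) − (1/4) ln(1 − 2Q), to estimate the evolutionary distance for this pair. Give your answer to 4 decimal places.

0.1125

The sequences differ at positions 1 (T/A, transversion), 14 (C/T, transition), 24 (T/C, transition).
Of the 3 differences, 2 transitions and 1 transversion over 29 sites: P = 2/29 = 0.068966, Q = 1/29 = 0.034483.
d = −0.5·ln(0.827585) − 0.25·ln(0.931034) = −0.5·(-0.189243) − 0.25·(-0.071459) = 0.1125.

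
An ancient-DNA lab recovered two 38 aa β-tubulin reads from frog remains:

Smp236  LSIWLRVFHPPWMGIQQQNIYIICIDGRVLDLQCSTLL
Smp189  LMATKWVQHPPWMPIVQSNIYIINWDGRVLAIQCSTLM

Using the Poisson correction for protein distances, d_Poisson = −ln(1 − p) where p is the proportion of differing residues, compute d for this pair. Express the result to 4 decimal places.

Mismatches occur at site 2 (S↔M), site 3 (I↔A), site 4 (W↔T), site 5 (L↔K), site 6 (R↔W), site 8 (F↔Q), site 14 (G↔P), site 16 (Q↔V), site 18 (Q↔S), site 24 (C↔N), site 25 (I↔W), site 31 (D↔A), site 32 (L↔I), site 38 (L↔M).
p = 14/38 = 0.368421.
d = −ln(1 − 0.368421) = −ln(0.631579) = 0.4595.

0.4595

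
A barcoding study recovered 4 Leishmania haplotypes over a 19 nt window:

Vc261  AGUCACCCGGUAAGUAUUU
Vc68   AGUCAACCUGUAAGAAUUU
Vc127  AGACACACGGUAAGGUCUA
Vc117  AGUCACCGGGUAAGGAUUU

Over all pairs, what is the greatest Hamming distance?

8

Pairwise Hamming distances:
  Vc261 vs Vc68: 3
  Vc261 vs Vc127: 6
  Vc261 vs Vc117: 2
  Vc68 vs Vc127: 8
  Vc68 vs Vc117: 4
  Vc127 vs Vc117: 6
The largest is 8, between Vc68 and Vc127.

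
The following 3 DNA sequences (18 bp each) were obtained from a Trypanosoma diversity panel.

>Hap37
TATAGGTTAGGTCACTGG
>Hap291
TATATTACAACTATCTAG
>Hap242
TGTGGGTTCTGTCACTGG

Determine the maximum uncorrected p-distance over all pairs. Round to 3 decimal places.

0.667

Pairwise Hamming distances:
  Hap37 vs Hap291: 9
  Hap37 vs Hap242: 4
  Hap291 vs Hap242: 12
The largest is 12 mismatches, between Hap291 and Hap242; p = 12/18 = 0.667.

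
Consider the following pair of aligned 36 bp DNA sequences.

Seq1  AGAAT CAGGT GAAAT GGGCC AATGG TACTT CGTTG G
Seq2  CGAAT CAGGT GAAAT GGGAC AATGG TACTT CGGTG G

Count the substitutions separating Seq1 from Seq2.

3

Differing sites — 1:A/C; 19:C/A; 33:T/G.
That gives 3 mismatches out of 36 aligned sites, so the Hamming distance is 3.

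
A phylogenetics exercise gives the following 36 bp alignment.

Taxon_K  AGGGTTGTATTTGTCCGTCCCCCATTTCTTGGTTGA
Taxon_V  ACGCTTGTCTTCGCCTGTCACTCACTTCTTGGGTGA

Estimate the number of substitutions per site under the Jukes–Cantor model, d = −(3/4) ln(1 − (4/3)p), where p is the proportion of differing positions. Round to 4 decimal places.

0.3470

The sequences differ at positions 2 (G/C), 4 (G/C), 9 (A/C), 12 (T/C), 14 (T/C), 16 (C/T), 20 (C/A), 22 (C/T), 25 (T/C), 33 (T/G).
p = 10/36 = 0.277778.
d = −0.75 · ln(1 − (4/3)·0.277778) = −0.75 · ln(0.629629) = −0.75 · (-0.462625) = 0.3470.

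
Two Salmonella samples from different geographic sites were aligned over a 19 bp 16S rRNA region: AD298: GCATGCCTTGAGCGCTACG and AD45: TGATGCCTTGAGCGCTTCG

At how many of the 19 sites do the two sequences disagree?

Differing sites — 1:G/T; 2:C/G; 17:A/T.
That gives 3 mismatches out of 19 aligned sites, so the Hamming distance is 3.

3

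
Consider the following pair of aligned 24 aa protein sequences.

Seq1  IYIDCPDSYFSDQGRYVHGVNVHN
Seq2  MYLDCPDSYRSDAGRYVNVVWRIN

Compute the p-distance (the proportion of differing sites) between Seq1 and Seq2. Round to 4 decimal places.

Differing sites — 1:I/M; 3:I/L; 10:F/R; 13:Q/A; 18:H/N; 19:G/V; 21:N/W; 22:V/R; 23:H/I.
There are 9 differences over 24 sites, so p = 9/24 = 0.3750.

0.3750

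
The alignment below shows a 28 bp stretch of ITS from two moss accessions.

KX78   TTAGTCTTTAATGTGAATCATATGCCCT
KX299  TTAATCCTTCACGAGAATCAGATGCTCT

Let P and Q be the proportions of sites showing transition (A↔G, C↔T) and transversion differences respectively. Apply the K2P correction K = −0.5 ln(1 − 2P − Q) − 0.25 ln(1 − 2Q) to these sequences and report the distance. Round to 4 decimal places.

0.3098

Mismatches occur at site 4 (G/A, transition), site 7 (T/C, transition), site 10 (A/C, transversion), site 12 (T/C, transition), site 14 (T/A, transversion), site 21 (T/G, transversion), site 26 (C/T, transition).
Of the 7 differences, 4 transitions and 3 transversions over 28 sites: P = 4/28 = 0.142857, Q = 3/28 = 0.107143.
d = −0.5·ln(0.607143) − 0.25·ln(0.785714) = −0.5·(-0.498991) − 0.25·(-0.241162) = 0.3098.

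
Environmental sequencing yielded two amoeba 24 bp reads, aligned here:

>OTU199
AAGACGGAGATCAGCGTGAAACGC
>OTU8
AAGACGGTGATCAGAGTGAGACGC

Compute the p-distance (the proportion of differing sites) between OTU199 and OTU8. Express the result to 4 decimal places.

0.1250

The sequences differ at positions 8 (A/T), 15 (C/A), 20 (A/G).
There are 3 differences over 24 sites, so p = 3/24 = 0.1250.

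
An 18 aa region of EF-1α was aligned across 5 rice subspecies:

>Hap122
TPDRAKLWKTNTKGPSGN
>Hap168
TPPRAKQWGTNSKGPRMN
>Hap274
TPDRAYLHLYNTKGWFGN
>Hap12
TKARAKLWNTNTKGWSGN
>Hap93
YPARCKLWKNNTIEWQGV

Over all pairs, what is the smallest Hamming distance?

4

Pairwise Hamming distances:
  Hap122 vs Hap168: 6
  Hap122 vs Hap274: 6
  Hap122 vs Hap12: 4
  Hap122 vs Hap93: 9
  Hap168 vs Hap274: 10
  Hap168 vs Hap12: 8
  Hap168 vs Hap93: 13
  Hap274 vs Hap12: 7
  Hap274 vs Hap93: 11
  Hap12 vs Hap93: 9
The smallest is 4, between Hap122 and Hap12.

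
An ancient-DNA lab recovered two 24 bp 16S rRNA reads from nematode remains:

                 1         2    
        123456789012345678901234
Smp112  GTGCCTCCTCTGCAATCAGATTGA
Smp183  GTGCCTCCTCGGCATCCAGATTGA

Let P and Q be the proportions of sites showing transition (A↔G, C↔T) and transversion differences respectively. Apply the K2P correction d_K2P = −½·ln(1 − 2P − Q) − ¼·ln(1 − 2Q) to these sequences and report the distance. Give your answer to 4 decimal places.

Mismatches occur at site 11 (T↔G, transversion), site 15 (A↔T, transversion), site 16 (T↔C, transition).
Of the 3 differences, 1 transition and 2 transversions over 24 sites: P = 1/24 = 0.041667, Q = 2/24 = 0.083333.
d = −0.5·ln(0.833333) − 0.25·ln(0.833334) = −0.5·(-0.182322) − 0.25·(-0.182321) = 0.1367.

0.1367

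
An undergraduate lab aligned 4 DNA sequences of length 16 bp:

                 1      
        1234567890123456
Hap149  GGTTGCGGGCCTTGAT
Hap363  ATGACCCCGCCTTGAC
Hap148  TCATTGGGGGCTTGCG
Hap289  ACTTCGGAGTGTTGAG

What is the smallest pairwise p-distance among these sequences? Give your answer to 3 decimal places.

0.438

Pairwise Hamming distances:
  Hap149 vs Hap363: 8
  Hap149 vs Hap148: 8
  Hap149 vs Hap289: 8
  Hap363 vs Hap148: 11
  Hap363 vs Hap289: 9
  Hap148 vs Hap289: 7
The smallest is 7 mismatches, between Hap148 and Hap289; p = 7/16 = 0.438.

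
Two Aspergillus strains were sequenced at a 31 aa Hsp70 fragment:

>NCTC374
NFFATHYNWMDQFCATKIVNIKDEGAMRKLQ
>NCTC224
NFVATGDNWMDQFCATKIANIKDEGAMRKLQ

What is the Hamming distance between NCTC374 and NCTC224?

4

Mismatches occur at site 3 (F→V), site 6 (H→G), site 7 (Y→D), site 19 (V→A).
That gives 4 mismatches out of 31 aligned sites, so the Hamming distance is 4.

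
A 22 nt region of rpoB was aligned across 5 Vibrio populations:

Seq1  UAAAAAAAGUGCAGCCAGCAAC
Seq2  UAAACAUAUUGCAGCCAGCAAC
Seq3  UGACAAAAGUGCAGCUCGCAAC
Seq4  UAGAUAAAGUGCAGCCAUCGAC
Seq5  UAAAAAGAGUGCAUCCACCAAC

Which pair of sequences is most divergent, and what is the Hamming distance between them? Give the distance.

8

Pairwise Hamming distances:
  Seq1 vs Seq2: 3
  Seq1 vs Seq3: 4
  Seq1 vs Seq4: 4
  Seq1 vs Seq5: 3
  Seq2 vs Seq3: 7
  Seq2 vs Seq4: 6
  Seq2 vs Seq5: 5
  Seq3 vs Seq4: 8
  Seq3 vs Seq5: 7
  Seq4 vs Seq5: 6
The largest is 8, between Seq3 and Seq4.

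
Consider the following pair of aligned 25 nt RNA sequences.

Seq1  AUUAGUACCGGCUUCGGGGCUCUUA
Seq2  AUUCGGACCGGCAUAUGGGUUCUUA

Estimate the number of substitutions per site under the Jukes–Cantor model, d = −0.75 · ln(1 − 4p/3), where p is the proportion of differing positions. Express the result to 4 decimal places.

Differing sites — 4:A/C; 6:U/G; 13:U/A; 15:C/A; 16:G/U; 20:C/U.
p = 6/25 = 0.240000.
d = −0.75 · ln(1 − (4/3)·0.240000) = −0.75 · ln(0.680000) = −0.75 · (-0.385662) = 0.2892.

0.2892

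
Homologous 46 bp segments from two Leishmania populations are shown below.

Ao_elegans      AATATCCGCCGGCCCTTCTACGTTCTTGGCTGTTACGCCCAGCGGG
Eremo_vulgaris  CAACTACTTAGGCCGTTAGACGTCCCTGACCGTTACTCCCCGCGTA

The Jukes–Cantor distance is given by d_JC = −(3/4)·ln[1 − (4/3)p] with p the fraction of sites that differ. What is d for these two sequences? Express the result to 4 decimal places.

0.5532

The sequences differ at positions 1 (A/C), 3 (T/A), 4 (A/C), 6 (C/A), 8 (G/T), 9 (C/T), 10 (C/A), 15 (C/G), 18 (C/A), 19 (T/G), 24 (T/C), 26 (T/C), 29 (G/A), 31 (T/C), 37 (G/T), 41 (A/C), 45 (G/T), 46 (G/A).
p = 18/46 = 0.391304.
d = −0.75 · ln(1 − (4/3)·0.391304) = −0.75 · ln(0.478261) = −0.75 · (-0.737599) = 0.5532.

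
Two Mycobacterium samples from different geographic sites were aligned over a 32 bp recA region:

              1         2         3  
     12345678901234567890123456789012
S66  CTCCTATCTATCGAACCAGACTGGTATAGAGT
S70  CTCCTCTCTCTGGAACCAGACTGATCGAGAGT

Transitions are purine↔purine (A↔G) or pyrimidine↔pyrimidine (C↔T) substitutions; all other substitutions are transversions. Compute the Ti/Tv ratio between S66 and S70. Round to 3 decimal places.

0.200

Differing sites — 6:A/C (Tv); 10:A/C (Tv); 12:C/G (Tv); 24:G/A (Ti); 26:A/C (Tv); 27:T/G (Tv).
Of the 6 differences, 1 transition and 5 transversions, so Ti/Tv = 1/5 = 0.200.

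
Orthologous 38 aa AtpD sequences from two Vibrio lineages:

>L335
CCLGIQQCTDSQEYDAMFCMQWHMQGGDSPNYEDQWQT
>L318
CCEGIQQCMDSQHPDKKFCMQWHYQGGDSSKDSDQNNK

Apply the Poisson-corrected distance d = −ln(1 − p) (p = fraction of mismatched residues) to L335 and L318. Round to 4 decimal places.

The sequences differ at positions 3 (L/E), 9 (T/M), 13 (E/H), 14 (Y/P), 16 (A/K), 17 (M/K), 24 (M/Y), 30 (P/S), 31 (N/K), 32 (Y/D), 33 (E/S), 36 (W/N), 37 (Q/N), 38 (T/K).
p = 14/38 = 0.368421.
d = −ln(1 − 0.368421) = −ln(0.631579) = 0.4595.

0.4595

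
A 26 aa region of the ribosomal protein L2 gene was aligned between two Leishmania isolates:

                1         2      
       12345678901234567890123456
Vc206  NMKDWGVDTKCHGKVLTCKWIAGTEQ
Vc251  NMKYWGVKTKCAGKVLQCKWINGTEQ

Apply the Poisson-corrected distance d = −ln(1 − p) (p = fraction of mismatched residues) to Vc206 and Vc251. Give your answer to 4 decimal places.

Mismatches occur at site 4 (D/Y), site 8 (D/K), site 12 (H/A), site 17 (T/Q), site 22 (A/N).
p = 5/26 = 0.192308.
d = −ln(1 − 0.192308) = −ln(0.807692) = 0.2136.

0.2136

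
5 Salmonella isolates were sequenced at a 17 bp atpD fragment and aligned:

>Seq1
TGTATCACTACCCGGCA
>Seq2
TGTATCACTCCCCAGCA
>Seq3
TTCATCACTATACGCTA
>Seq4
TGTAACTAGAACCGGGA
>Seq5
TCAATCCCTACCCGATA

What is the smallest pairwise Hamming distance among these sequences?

2

Pairwise Hamming distances:
  Seq1 vs Seq2: 2
  Seq1 vs Seq3: 6
  Seq1 vs Seq4: 6
  Seq1 vs Seq5: 5
  Seq2 vs Seq3: 8
  Seq2 vs Seq4: 8
  Seq2 vs Seq5: 7
  Seq3 vs Seq4: 10
  Seq3 vs Seq5: 6
  Seq4 vs Seq5: 9
The smallest is 2, between Seq1 and Seq2.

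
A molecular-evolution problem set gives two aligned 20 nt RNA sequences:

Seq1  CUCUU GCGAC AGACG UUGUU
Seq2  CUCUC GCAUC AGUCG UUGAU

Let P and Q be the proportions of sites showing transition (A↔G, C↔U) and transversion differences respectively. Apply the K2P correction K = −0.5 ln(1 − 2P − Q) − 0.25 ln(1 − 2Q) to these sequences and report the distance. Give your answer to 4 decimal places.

0.3046

Mismatches occur at site 5 (U/C, transition), site 8 (G/A, transition), site 9 (A/U, transversion), site 13 (A/U, transversion), site 19 (U/A, transversion).
Of the 5 differences, 2 transitions and 3 transversions over 20 sites: P = 2/20 = 0.100000, Q = 3/20 = 0.150000.
d = −0.5·ln(0.650000) − 0.25·ln(0.700000) = −0.5·(-0.430783) − 0.25·(-0.356675) = 0.3046.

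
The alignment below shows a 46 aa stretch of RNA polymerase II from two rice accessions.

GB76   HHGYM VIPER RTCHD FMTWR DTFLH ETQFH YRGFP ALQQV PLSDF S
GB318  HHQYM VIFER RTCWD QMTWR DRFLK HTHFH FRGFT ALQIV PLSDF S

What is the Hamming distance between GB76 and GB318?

11

Mismatches occur at site 3 (G/Q), site 8 (P/F), site 14 (H/W), site 16 (F/Q), site 22 (T/R), site 25 (H/K), site 26 (E/H), site 28 (Q/H), site 31 (Y/F), site 35 (P/T), site 39 (Q/I).
That gives 11 mismatches out of 46 aligned sites, so the Hamming distance is 11.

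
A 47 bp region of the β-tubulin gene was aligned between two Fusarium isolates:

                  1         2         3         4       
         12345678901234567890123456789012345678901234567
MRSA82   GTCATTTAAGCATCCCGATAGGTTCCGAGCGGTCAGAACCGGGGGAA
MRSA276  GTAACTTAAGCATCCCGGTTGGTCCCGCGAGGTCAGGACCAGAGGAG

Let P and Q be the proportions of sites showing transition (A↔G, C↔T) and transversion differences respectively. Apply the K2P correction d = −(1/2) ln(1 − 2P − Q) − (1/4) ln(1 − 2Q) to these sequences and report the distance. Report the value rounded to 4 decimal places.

0.2881

Mismatches occur at site 3 (C→A, transversion), site 5 (T→C, transition), site 18 (A→G, transition), site 20 (A→T, transversion), site 24 (T→C, transition), site 28 (A→C, transversion), site 30 (C→A, transversion), site 37 (A→G, transition), site 41 (G→A, transition), site 43 (G→A, transition), site 47 (A→G, transition).
Of the 11 differences, 7 transitions and 4 transversions over 47 sites: P = 7/47 = 0.148936, Q = 4/47 = 0.085106.
d = −0.5·ln(0.617022) − 0.25·ln(0.829788) = −0.5·(-0.482851) − 0.25·(-0.186585) = 0.2881.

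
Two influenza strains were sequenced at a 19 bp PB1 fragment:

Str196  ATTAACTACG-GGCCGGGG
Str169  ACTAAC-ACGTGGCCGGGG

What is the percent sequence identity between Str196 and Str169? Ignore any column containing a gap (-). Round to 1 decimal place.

94.1%

Excluding the 2 gap columns leaves 17 comparable sites.
Differing sites — 2:T/C.
16 of the 17 comparable sites match, so the percent identity is 16/17 × 100 = 94.1%.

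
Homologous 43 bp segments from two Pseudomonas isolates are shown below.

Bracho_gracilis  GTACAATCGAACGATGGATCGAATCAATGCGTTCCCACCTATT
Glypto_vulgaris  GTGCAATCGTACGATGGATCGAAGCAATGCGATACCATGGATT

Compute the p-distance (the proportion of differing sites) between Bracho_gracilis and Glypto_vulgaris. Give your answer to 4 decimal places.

The sequences differ at positions 3 (A/G), 10 (A/T), 24 (T/G), 32 (T/A), 34 (C/A), 38 (C/T), 39 (C/G), 40 (T/G).
There are 8 differences over 43 sites, so p = 8/43 = 0.1860.

0.1860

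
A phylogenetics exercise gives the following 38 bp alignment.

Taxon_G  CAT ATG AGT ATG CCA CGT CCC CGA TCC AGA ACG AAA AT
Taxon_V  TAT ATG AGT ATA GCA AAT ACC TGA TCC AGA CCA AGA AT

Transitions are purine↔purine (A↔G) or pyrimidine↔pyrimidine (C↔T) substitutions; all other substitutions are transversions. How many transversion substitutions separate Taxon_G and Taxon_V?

The sequences differ at positions 1 (C/T, transition), 12 (G/A, transition), 13 (C/G, transversion), 16 (C/A, transversion), 17 (G/A, transition), 19 (C/A, transversion), 22 (C/T, transition), 31 (A/C, transversion), 33 (G/A, transition), 35 (A/G, transition).
Of the 10 differences, 6 transitions and 4 transversions, so the answer is 4.

4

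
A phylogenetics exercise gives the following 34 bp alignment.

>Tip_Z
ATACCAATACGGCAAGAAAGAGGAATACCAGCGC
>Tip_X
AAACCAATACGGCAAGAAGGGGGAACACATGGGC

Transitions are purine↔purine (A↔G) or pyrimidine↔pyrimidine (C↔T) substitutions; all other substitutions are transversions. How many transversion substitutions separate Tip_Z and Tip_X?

Mismatches occur at site 2 (T↔A, transversion), site 19 (A↔G, transition), site 21 (A↔G, transition), site 26 (T↔C, transition), site 29 (C↔A, transversion), site 30 (A↔T, transversion), site 32 (C↔G, transversion).
Of the 7 differences, 3 transitions and 4 transversions, so the answer is 4.

4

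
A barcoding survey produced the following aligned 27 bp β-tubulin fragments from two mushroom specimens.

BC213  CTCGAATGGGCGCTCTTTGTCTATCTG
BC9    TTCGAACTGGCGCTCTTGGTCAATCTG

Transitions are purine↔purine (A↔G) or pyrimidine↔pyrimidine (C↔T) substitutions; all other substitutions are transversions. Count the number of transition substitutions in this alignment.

2

The sequences differ at positions 1 (C/T, transition), 7 (T/C, transition), 8 (G/T, transversion), 18 (T/G, transversion), 22 (T/A, transversion).
Of the 5 differences, 2 transitions and 3 transversions, so the answer is 2.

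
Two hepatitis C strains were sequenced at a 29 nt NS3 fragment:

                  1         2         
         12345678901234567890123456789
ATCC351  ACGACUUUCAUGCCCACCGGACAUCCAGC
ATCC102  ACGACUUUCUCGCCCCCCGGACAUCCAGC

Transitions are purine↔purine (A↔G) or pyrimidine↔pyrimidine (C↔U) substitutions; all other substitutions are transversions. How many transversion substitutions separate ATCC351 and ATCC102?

Differing sites — 10:A/U (Tv); 11:U/C (Ti); 16:A/C (Tv).
Of the 3 differences, 1 transition and 2 transversions, so the answer is 2.

2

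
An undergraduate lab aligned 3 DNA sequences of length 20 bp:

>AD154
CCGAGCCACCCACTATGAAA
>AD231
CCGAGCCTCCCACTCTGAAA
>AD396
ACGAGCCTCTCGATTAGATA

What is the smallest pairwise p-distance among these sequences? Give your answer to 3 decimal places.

Pairwise Hamming distances:
  AD154 vs AD231: 2
  AD154 vs AD396: 8
  AD231 vs AD396: 7
The smallest is 2 mismatches, between AD154 and AD231; p = 2/20 = 0.100.

0.100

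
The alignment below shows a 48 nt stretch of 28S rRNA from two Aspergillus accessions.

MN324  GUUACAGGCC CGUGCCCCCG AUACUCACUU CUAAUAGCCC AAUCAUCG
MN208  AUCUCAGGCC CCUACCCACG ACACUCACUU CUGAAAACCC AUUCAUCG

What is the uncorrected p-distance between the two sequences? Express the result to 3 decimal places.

0.229

The sequences differ at positions 1 (G/A), 3 (U/C), 4 (A/U), 12 (G/C), 14 (G/A), 18 (C/A), 22 (U/C), 33 (A/G), 35 (U/A), 37 (G/A), 42 (A/U).
There are 11 differences over 48 sites, so p = 11/48 = 0.229.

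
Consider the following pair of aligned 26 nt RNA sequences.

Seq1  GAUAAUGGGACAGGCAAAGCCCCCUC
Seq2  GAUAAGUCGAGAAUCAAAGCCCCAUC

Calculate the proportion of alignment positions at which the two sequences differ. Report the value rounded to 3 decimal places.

0.269

Mismatches occur at site 6 (U→G), site 7 (G→U), site 8 (G→C), site 11 (C→G), site 13 (G→A), site 14 (G→U), site 24 (C→A).
There are 7 differences over 26 sites, so p = 7/26 = 0.269.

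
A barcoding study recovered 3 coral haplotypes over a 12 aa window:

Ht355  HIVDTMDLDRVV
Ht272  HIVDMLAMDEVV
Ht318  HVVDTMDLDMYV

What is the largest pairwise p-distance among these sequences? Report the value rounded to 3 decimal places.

Pairwise Hamming distances:
  Ht355 vs Ht272: 5
  Ht355 vs Ht318: 3
  Ht272 vs Ht318: 7
The largest is 7 mismatches, between Ht272 and Ht318; p = 7/12 = 0.583.

0.583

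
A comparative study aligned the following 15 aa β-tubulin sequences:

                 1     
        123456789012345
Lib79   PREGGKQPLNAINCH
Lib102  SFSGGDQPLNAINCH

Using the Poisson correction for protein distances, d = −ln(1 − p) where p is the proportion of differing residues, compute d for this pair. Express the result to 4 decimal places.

0.3102

The sequences differ at positions 1 (P/S), 2 (R/F), 3 (E/S), 6 (K/D).
p = 4/15 = 0.266667.
d = −ln(1 − 0.266667) = −ln(0.733333) = 0.3102.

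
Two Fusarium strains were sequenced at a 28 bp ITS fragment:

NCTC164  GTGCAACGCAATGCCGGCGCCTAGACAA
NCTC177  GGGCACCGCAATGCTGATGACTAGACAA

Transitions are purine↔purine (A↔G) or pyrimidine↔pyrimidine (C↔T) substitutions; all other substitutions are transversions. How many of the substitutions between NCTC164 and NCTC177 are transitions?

3

Mismatches occur at site 2 (T→G, transversion), site 6 (A→C, transversion), site 15 (C→T, transition), site 17 (G→A, transition), site 18 (C→T, transition), site 20 (C→A, transversion).
Of the 6 differences, 3 transitions and 3 transversions, so the answer is 3.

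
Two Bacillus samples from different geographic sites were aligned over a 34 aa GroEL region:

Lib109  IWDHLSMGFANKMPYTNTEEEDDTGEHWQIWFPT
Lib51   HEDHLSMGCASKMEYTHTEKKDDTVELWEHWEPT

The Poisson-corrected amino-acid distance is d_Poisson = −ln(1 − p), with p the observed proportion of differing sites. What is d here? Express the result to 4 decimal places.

Differing sites — 1:I/H; 2:W/E; 9:F/C; 11:N/S; 14:P/E; 17:N/H; 20:E/K; 21:E/K; 25:G/V; 27:H/L; 29:Q/E; 30:I/H; 32:F/E.
p = 13/34 = 0.382353.
d = −ln(1 − 0.382353) = −ln(0.617647) = 0.4818.

0.4818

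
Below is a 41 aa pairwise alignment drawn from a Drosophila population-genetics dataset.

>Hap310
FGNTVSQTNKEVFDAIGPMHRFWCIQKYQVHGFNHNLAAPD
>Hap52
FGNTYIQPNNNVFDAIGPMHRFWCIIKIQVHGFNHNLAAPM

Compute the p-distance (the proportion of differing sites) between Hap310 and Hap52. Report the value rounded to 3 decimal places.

Mismatches occur at site 5 (V/Y), site 6 (S/I), site 8 (T/P), site 10 (K/N), site 11 (E/N), site 26 (Q/I), site 28 (Y/I), site 41 (D/M).
There are 8 differences over 41 sites, so p = 8/41 = 0.195.

0.195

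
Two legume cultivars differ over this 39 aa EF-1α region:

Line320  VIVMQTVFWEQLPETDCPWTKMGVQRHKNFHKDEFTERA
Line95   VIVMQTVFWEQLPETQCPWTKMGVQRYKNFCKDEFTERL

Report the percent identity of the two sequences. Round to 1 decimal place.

Mismatches occur at site 16 (D↔Q), site 27 (H↔Y), site 31 (H↔C), site 39 (A↔L).
35 of the 39 sites match, so the percent identity is 35/39 × 100 = 89.7%.

89.7%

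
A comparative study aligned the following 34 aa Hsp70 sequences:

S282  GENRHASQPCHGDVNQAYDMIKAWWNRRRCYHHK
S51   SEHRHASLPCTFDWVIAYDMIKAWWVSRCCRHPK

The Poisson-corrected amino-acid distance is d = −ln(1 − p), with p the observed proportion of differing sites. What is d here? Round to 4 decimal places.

Differing sites — 1:G/S; 3:N/H; 8:Q/L; 11:H/T; 12:G/F; 14:V/W; 15:N/V; 16:Q/I; 26:N/V; 27:R/S; 29:R/C; 31:Y/R; 33:H/P.
p = 13/34 = 0.382353.
d = −ln(1 − 0.382353) = −ln(0.617647) = 0.4818.

0.4818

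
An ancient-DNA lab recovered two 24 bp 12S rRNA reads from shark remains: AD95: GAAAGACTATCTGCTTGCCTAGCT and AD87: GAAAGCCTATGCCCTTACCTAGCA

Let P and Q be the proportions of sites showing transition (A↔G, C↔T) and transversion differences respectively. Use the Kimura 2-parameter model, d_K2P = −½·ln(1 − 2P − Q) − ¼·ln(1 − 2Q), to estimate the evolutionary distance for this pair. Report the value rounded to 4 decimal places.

Differing sites — 6:A/C (Tv); 11:C/G (Tv); 12:T/C (Ti); 13:G/C (Tv); 17:G/A (Ti); 24:T/A (Tv).
Of the 6 differences, 2 transitions and 4 transversions over 24 sites: P = 2/24 = 0.083333, Q = 4/24 = 0.166667.
d = −0.5·ln(0.666667) − 0.25·ln(0.666666) = −0.5·(-0.405465) − 0.25·(-0.405466) = 0.3041.

0.3041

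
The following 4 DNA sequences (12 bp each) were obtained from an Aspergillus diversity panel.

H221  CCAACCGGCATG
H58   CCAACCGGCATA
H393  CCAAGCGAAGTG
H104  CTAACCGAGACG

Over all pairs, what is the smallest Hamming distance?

Pairwise Hamming distances:
  H221 vs H58: 1
  H221 vs H393: 4
  H221 vs H104: 4
  H58 vs H393: 5
  H58 vs H104: 5
  H393 vs H104: 5
The smallest is 1, between H221 and H58.

1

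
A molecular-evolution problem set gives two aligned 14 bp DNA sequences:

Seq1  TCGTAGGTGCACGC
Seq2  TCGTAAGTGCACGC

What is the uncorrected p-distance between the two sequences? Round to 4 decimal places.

Differing sites — 6:G/A.
There are 1 differences over 14 sites, so p = 1/14 = 0.0714.

0.0714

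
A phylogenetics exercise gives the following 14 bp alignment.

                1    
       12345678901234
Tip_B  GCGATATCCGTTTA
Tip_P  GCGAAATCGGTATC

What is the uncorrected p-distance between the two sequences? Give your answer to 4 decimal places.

0.2857

The sequences differ at positions 5 (T/A), 9 (C/G), 12 (T/A), 14 (A/C).
There are 4 differences over 14 sites, so p = 4/14 = 0.2857.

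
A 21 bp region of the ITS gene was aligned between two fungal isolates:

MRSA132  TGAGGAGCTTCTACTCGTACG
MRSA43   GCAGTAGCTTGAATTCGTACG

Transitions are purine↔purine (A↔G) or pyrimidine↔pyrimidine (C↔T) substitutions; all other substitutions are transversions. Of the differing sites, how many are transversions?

Differing sites — 1:T/G (Tv); 2:G/C (Tv); 5:G/T (Tv); 11:C/G (Tv); 12:T/A (Tv); 14:C/T (Ti).
Of the 6 differences, 1 transition and 5 transversions, so the answer is 5.

5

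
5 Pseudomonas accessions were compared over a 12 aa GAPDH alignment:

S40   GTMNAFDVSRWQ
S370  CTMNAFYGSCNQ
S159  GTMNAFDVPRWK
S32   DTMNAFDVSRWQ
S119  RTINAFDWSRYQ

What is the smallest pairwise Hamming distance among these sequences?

1

Pairwise Hamming distances:
  S40 vs S370: 5
  S40 vs S159: 2
  S40 vs S32: 1
  S40 vs S119: 4
  S370 vs S159: 7
  S370 vs S32: 5
  S370 vs S119: 6
  S159 vs S32: 3
  S159 vs S119: 6
  S32 vs S119: 4
The smallest is 1, between S40 and S32.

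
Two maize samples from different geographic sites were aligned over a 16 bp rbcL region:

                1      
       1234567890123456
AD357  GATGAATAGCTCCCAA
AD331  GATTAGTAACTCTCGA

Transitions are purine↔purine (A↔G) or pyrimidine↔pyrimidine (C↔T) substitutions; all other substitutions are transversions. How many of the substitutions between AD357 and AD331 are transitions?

The sequences differ at positions 4 (G/T, transversion), 6 (A/G, transition), 9 (G/A, transition), 13 (C/T, transition), 15 (A/G, transition).
Of the 5 differences, 4 transitions and 1 transversion, so the answer is 4.

4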